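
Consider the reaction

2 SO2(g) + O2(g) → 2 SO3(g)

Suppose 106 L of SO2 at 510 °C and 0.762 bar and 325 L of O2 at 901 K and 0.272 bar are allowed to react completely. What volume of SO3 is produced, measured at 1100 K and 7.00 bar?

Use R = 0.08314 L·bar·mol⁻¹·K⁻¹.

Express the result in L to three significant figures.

16.2 L

n(SO2) = PV/RT = (0.762 × 106) / (0.08314 × 783.15) = 1.241 mol
n(O2) = PV/RT = (0.272 × 325) / (0.08314 × 901) = 1.180 mol
For 1.241 mol SO2, stoichiometry requires (1/2) × 1.241 = 0.6205 mol O2; 1.180 mol is available, so SO2 is limiting.
n(SO3) = (2/2) × 1.241 = 1.241 mol
V(SO3) = nRT/P = 1.241 × 0.08314 × 1100 / 7.00 = 16.21 L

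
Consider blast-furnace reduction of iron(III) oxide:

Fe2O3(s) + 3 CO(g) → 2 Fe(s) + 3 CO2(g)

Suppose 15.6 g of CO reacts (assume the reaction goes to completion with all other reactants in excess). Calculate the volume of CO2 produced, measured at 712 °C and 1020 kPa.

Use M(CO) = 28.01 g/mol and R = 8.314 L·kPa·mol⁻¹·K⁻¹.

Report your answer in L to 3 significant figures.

n(CO) = 15.60 / 28.01 = 0.5569 mol
n(CO2) = (3/3) × 0.5569 = 0.5569 mol
V = nRT/P = 0.5569 × 8.314 × 985.15 / 1020 = 4.472 L

4.47 L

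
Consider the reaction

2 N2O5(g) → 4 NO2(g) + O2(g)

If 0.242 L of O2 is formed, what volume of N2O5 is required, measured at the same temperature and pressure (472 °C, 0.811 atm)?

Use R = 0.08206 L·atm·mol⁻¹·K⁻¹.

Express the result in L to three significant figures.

0.484 L

At constant T and P, gas volumes are in the mole ratio: V(N2O5) = (2/1) × 0.242 = 0.4840 L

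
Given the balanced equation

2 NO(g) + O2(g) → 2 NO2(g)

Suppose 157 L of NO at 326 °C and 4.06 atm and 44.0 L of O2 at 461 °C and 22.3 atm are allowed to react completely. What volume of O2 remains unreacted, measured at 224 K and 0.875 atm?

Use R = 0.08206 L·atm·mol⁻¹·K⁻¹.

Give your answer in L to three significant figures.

206 L

n(NO) = PV/RT = (4.06 × 157) / (0.08206 × 599.15) = 12.96 mol
n(O2) = PV/RT = (22.3 × 44.0) / (0.08206 × 734.15) = 16.29 mol
For 12.96 mol NO, stoichiometry requires (1/2) × 12.96 = 6.480 mol O2; 16.29 mol is available, so NO is limiting.
n(O2) consumed = (1/2) × 12.96 = 6.480 mol; remaining = 16.29 − 6.480 = 9.810 mol
V(O2) = nRT/P = 9.810 × 0.08206 × 224 / 0.875 = 206.1 L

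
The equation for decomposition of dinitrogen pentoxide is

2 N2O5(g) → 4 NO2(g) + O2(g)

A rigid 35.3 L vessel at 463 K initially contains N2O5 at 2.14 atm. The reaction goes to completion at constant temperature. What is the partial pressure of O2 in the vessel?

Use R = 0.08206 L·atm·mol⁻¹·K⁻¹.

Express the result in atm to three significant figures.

n(N2O5)₀ = PV/RT = (2.14 × 35.3) / (0.08206 × 463) = 1.988 mol
n(O2) = (1/2) × 1.988 = 0.9940 mol
P(O2) = nRT/V = 0.9940 × 0.08206 × 463 / 35.3 = 1.070 atm

1.07 atm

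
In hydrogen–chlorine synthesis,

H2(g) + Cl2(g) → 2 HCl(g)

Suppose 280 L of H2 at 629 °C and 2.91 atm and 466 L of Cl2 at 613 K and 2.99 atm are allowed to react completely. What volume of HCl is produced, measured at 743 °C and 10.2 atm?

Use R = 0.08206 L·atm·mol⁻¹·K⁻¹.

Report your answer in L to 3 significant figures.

180 L

n(H2) = PV/RT = (2.91 × 280) / (0.08206 × 902.15) = 11.01 mol
n(Cl2) = PV/RT = (2.99 × 466) / (0.08206 × 613) = 27.70 mol
For 11.01 mol H2, stoichiometry requires (1/1) × 11.01 = 11.01 mol Cl2; 27.70 mol is available, so H2 is limiting.
n(HCl) = (2/1) × 11.01 = 22.02 mol
V(HCl) = nRT/P = 22.02 × 0.08206 × 1016.15 / 10.2 = 180.0 L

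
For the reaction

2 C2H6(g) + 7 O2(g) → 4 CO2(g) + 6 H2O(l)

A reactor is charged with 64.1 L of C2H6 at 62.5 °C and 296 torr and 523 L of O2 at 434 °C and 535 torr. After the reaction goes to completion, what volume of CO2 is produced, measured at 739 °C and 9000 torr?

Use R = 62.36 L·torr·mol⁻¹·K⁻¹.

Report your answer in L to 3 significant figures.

12.7 L

n(C2H6) = PV/RT = (296 × 64.1) / (62.36 × 335.65) = 0.9065 mol
n(O2) = PV/RT = (535 × 523) / (62.36 × 707.15) = 6.345 mol
For 0.9065 mol C2H6, stoichiometry requires (7/2) × 0.9065 = 3.173 mol O2; 6.345 mol is available, so C2H6 is limiting.
n(CO2) = (4/2) × 0.9065 = 1.813 mol
V(CO2) = nRT/P = 1.813 × 62.36 × 1012.15 / 9000 = 12.71 L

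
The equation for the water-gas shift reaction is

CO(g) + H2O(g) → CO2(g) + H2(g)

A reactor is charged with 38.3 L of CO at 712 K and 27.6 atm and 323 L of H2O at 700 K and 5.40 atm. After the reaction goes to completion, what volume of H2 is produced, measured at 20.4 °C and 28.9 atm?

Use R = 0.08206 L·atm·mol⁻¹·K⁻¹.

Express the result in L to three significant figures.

n(CO) = PV/RT = (27.6 × 38.3) / (0.08206 × 712) = 18.09 mol
n(H2O) = PV/RT = (5.40 × 323) / (0.08206 × 700) = 30.36 mol
For 18.09 mol CO, stoichiometry requires (1/1) × 18.09 = 18.09 mol H2O; 30.36 mol is available, so CO is limiting.
n(H2) = (1/1) × 18.09 = 18.09 mol
V(H2) = nRT/P = 18.09 × 0.08206 × 293.55 / 28.9 = 15.08 L

15.1 L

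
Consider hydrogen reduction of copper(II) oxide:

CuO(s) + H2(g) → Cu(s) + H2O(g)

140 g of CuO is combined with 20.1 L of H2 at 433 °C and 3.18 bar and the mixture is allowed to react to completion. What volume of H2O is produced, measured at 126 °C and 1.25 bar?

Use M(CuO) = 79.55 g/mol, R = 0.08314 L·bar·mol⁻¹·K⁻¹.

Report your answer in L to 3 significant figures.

n(CuO) = 140 / 79.55 = 1.760 mol
n(H2) = PV/RT = (3.18 × 20.1) / (0.08314 × 706.15) = 1.089 mol
For 1.760 mol CuO, stoichiometry requires (1/1) × 1.760 = 1.760 mol H2; 1.089 mol is available, so H2 is limiting.
n(H2O) = (1/1) × 1.089 = 1.089 mol
V(H2O) = nRT/P = 1.089 × 0.08314 × 399.15 / 1.25 = 28.91 L

28.9 L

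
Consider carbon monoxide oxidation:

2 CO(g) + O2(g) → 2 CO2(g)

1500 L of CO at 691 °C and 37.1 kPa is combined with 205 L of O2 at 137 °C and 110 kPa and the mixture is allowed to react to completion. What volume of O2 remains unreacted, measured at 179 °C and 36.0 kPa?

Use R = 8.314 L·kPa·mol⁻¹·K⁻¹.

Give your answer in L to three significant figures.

328 L

n(CO) = PV/RT = (37.1 × 1500) / (8.314 × 964.15) = 6.942 mol
n(O2) = PV/RT = (110 × 205) / (8.314 × 410.15) = 6.613 mol
For 6.942 mol CO, stoichiometry requires (1/2) × 6.942 = 3.471 mol O2; 6.613 mol is available, so CO is limiting.
n(O2) consumed = (1/2) × 6.942 = 3.471 mol; remaining = 6.613 − 3.471 = 3.142 mol
V(O2) = nRT/P = 3.142 × 8.314 × 452.15 / 36.0 = 328.1 L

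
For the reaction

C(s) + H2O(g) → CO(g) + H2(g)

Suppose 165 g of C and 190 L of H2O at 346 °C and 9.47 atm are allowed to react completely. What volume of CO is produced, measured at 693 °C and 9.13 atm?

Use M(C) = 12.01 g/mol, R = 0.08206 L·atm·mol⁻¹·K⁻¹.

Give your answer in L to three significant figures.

n(C) = 165 / 12.01 = 13.74 mol
n(H2O) = PV/RT = (9.47 × 190) / (0.08206 × 619.15) = 35.41 mol
For 13.74 mol C, stoichiometry requires (1/1) × 13.74 = 13.74 mol H2O; 35.41 mol is available, so C is limiting.
n(CO) = (1/1) × 13.74 = 13.74 mol
V(CO) = nRT/P = 13.74 × 0.08206 × 966.15 / 9.13 = 119.3 L

119 L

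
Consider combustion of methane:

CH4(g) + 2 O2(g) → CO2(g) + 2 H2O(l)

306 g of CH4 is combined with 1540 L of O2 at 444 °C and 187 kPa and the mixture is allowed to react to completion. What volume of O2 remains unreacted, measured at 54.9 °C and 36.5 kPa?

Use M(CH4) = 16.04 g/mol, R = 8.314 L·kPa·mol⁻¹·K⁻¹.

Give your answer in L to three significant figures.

n(CH4) = 306 / 16.04 = 19.08 mol
n(O2) = PV/RT = (187 × 1540) / (8.314 × 717.15) = 48.30 mol
For 19.08 mol CH4, stoichiometry requires (2/1) × 19.08 = 38.16 mol O2; 48.30 mol is available, so CH4 is limiting.
n(O2) consumed = (2/1) × 19.08 = 38.16 mol; remaining = 48.30 − 38.16 = 10.14 mol
V(O2) = nRT/P = 10.14 × 8.314 × 328.05 / 36.5 = 757.7 L

758 L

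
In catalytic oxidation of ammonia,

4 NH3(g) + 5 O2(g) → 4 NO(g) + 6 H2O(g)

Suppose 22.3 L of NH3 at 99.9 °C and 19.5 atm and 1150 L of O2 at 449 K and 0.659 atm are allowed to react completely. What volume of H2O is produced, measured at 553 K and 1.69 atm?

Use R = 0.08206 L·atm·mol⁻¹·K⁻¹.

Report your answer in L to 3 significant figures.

572 L

n(NH3) = PV/RT = (19.5 × 22.3) / (0.08206 × 373.05) = 14.20 mol
n(O2) = PV/RT = (0.659 × 1150) / (0.08206 × 449) = 20.57 mol
For 14.20 mol NH3, stoichiometry requires (5/4) × 14.20 = 17.75 mol O2; 20.57 mol is available, so NH3 is limiting.
n(H2O) = (6/4) × 14.20 = 21.30 mol
V(H2O) = nRT/P = 21.30 × 0.08206 × 553 / 1.69 = 571.9 L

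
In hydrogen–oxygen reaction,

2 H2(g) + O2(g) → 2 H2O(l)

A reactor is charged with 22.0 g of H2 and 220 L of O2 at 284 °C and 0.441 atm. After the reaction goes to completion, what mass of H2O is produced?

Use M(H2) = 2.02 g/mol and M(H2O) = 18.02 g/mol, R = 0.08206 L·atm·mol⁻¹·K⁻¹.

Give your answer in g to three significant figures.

76.5 g

n(H2) = 22.0 / 2.02 = 10.89 mol
n(O2) = PV/RT = (0.441 × 220) / (0.08206 × 557.15) = 2.122 mol
For 10.89 mol H2, stoichiometry requires (1/2) × 10.89 = 5.445 mol O2; 2.122 mol is available, so O2 is limiting.
n(H2O) = (2/1) × 2.122 = 4.244 mol
m(H2O) = 4.244 × 18.02 = 76.48 g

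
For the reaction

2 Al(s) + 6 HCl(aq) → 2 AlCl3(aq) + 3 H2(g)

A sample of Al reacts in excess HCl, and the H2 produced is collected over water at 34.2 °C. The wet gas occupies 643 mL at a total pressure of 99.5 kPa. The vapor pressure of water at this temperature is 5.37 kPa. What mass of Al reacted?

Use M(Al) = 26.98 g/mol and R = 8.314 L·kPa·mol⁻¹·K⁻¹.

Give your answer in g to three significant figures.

P(H2) = 99.5 − 5.37 = 94.13 kPa
n(H2) = PV/RT = (94.13 × 0.6430) / (8.314 × 307.35) = 0.02369 mol
n(Al) = (2/3) × 0.02369 = 0.01579 mol
m(Al) = 0.01579 × 26.98 = 0.4260 g

0.426 g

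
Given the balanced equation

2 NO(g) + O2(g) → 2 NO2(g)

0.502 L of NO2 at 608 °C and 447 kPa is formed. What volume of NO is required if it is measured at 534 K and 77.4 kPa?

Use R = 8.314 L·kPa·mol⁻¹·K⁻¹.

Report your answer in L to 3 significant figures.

1.76 L

n(NO2) = PV/RT = (447 × 0.502) / (8.314 × 881.15) = 0.03063 mol
n(NO) = (2/2) × 0.03063 = 0.03063 mol
V = nRT/P = 0.03063 × 8.314 × 534 / 77.4 = 1.757 L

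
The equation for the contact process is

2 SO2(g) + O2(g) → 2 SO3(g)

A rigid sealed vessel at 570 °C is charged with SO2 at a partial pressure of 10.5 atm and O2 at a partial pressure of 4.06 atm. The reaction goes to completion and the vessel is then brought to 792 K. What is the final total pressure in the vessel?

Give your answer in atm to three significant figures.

Because the vessel is rigid and T is held at 570 °C, work the stoichiometry in partial pressures (P_i = n_iRT/V).
P(O2) required for 10.5 atm of SO2 = (1/2) × 10.5 = 5.250 atm; available 4.06 atm, so O2 is limiting.
P(SO2) remaining = 10.5 − (2/1) × 4.06 = 2.380 atm
P(gaseous products) = (2)/1 × 4.06 = 8.120 atm
P_total at 570 °C = 2.380 + 8.120 = 10.50 atm
Scaling to 792 K: P = 10.50 × 792/843.15 = 9.863 atm

9.86 atm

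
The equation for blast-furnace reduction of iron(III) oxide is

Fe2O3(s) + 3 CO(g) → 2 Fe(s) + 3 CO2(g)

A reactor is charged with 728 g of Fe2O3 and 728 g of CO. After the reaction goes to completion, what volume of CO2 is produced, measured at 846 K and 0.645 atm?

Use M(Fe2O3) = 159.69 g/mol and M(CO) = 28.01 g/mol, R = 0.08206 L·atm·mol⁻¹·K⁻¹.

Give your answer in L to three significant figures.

1470 L

n(Fe2O3) = 728 / 159.69 = 4.559 mol
n(CO) = 728 / 28.01 = 25.99 mol
For 4.559 mol Fe2O3, stoichiometry requires (3/1) × 4.559 = 13.68 mol CO; 25.99 mol is available, so Fe2O3 is limiting.
n(CO2) = (3/1) × 4.559 = 13.68 mol
V(CO2) = nRT/P = 13.68 × 0.08206 × 846 / 0.645 = 1472 L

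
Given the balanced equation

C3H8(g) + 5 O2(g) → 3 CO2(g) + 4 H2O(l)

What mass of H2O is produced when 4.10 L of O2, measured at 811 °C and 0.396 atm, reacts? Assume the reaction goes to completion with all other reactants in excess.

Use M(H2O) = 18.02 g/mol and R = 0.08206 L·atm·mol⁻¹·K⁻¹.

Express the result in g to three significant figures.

0.263 g

n(O2) = PV/RT = (0.396 × 4.10) / (0.08206 × 1084.15) = 0.01825 mol
n(H2O) = (4/5) × 0.01825 = 0.01460 mol
m(H2O) = 0.01460 × 18.02 = 0.2631 g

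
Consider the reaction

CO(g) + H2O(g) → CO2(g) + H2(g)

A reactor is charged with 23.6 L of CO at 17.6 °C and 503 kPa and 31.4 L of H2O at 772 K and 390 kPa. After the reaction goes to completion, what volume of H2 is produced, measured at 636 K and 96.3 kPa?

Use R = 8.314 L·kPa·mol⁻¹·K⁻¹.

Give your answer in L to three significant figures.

105 L

n(CO) = PV/RT = (503 × 23.6) / (8.314 × 290.75) = 4.911 mol
n(H2O) = PV/RT = (390 × 31.4) / (8.314 × 772) = 1.908 mol
For 4.911 mol CO, stoichiometry requires (1/1) × 4.911 = 4.911 mol H2O; 1.908 mol is available, so H2O is limiting.
n(H2) = (1/1) × 1.908 = 1.908 mol
V(H2) = nRT/P = 1.908 × 8.314 × 636 / 96.3 = 104.8 L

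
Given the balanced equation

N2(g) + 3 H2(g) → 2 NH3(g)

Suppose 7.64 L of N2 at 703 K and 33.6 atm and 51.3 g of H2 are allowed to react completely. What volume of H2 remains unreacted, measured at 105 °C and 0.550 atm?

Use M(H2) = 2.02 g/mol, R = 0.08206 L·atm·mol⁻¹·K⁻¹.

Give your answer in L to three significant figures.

680 L

n(N2) = PV/RT = (33.6 × 7.64) / (0.08206 × 703) = 4.450 mol
n(H2) = 51.3 / 2.02 = 25.40 mol
For 4.450 mol N2, stoichiometry requires (3/1) × 4.450 = 13.35 mol H2; 25.40 mol is available, so N2 is limiting.
n(H2) consumed = (3/1) × 4.450 = 13.35 mol; remaining = 25.40 − 13.35 = 12.05 mol
V(H2) = nRT/P = 12.05 × 0.08206 × 378.15 / 0.550 = 679.9 L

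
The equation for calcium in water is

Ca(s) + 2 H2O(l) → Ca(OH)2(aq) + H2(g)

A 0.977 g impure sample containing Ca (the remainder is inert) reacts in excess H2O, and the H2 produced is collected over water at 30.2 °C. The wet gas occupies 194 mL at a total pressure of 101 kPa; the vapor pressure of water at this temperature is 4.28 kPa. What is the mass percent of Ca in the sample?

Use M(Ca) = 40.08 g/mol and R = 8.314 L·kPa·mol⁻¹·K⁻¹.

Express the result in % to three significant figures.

30.5 %

P(H2) = 101 − 4.28 = 96.72 kPa
n(H2) = PV/RT = (96.72 × 0.1940) / (8.314 × 303.35) = 0.007440 mol
n(Ca) = (1/1) × 0.007440 = 0.007440 mol
m(Ca) = 0.007440 × 40.08 = 0.2982 g
%Ca = 0.2982 / 0.977 × 100 = 30.52%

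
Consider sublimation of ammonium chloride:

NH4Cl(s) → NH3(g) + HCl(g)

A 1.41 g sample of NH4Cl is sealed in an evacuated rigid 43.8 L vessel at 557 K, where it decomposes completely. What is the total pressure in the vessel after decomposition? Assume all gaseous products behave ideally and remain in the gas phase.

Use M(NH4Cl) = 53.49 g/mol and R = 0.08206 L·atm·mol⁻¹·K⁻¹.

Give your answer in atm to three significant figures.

n(NH4Cl) = 1.41 / 53.49 = 0.02636 mol
n(gas produced) = (2/1) × 0.02636 = 0.05272 mol
P = nRT/V = 0.05272 × 0.08206 × 557 / 43.8 = 0.05502 atm

0.0550 atm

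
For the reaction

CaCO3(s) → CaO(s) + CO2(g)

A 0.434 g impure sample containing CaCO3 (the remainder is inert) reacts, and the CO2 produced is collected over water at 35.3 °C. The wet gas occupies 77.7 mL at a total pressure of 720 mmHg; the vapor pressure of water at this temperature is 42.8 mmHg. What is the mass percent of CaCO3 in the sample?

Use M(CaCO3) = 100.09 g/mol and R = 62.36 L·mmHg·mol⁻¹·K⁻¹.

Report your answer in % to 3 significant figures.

P(CO2) = 720 − 42.8 = 677.2 mmHg
n(CO2) = PV/RT = (677.2 × 0.07770) / (62.36 × 308.45) = 0.002736 mol
n(CaCO3) = (1/1) × 0.002736 = 0.002736 mol
m(CaCO3) = 0.002736 × 100.09 = 0.2738 g
%CaCO3 = 0.2738 / 0.434 × 100 = 63.09%

63.1 %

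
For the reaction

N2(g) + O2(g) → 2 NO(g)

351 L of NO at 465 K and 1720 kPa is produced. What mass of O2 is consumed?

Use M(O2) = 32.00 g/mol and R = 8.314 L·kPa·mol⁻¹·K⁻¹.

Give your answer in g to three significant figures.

n(NO) = PV/RT = (1720 × 351) / (8.314 × 465) = 156.2 mol
n(O2) = (1/2) × 156.2 = 78.10 mol
m(O2) = 78.10 × 32.00 = 2499 g

2500 g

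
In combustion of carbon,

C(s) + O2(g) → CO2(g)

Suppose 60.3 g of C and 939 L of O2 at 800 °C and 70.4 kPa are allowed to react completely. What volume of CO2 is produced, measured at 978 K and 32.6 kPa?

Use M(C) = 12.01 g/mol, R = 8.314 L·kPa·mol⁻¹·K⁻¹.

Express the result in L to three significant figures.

n(C) = 60.3 / 12.01 = 5.021 mol
n(O2) = PV/RT = (70.4 × 939) / (8.314 × 1073.15) = 7.409 mol
For 5.021 mol C, stoichiometry requires (1/1) × 5.021 = 5.021 mol O2; 7.409 mol is available, so C is limiting.
n(CO2) = (1/1) × 5.021 = 5.021 mol
V(CO2) = nRT/P = 5.021 × 8.314 × 978 / 32.6 = 1252 L

1250 L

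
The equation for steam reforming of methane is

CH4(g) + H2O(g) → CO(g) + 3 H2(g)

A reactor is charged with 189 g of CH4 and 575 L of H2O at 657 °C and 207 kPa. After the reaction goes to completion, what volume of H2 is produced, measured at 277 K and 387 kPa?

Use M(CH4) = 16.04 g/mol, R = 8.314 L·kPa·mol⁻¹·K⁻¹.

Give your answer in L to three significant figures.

210 L

n(CH4) = 189 / 16.04 = 11.78 mol
n(H2O) = PV/RT = (207 × 575) / (8.314 × 930.15) = 15.39 mol
For 11.78 mol CH4, stoichiometry requires (1/1) × 11.78 = 11.78 mol H2O; 15.39 mol is available, so CH4 is limiting.
n(H2) = (3/1) × 11.78 = 35.34 mol
V(H2) = nRT/P = 35.34 × 8.314 × 277 / 387 = 210.3 L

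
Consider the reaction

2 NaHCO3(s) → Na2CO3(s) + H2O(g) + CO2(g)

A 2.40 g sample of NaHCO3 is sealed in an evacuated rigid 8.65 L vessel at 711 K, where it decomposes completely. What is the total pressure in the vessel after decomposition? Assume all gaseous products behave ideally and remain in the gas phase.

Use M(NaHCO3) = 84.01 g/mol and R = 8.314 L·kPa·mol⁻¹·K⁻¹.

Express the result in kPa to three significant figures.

n(NaHCO3) = 2.40 / 84.01 = 0.02857 mol
n(gas produced) = (2/2) × 0.02857 = 0.02857 mol
P = nRT/V = 0.02857 × 8.314 × 711 / 8.65 = 19.52 kPa

19.5 kPa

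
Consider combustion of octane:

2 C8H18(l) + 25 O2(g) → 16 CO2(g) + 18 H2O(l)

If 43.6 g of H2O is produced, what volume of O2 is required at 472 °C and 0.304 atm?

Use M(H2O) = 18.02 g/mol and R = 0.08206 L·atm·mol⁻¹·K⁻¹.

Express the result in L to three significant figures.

676 L

n(H2O) = 43.60 / 18.02 = 2.420 mol
n(O2) = (25/18) × 2.420 = 3.361 mol
V = nRT/P = 3.361 × 0.08206 × 745.15 / 0.304 = 676.0 L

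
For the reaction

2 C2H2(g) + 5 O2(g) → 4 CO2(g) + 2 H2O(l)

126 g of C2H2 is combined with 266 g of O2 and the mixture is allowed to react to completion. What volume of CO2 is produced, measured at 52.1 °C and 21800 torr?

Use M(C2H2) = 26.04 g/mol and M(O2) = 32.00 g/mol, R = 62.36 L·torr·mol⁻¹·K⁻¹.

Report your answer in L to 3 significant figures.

6.19 L

n(C2H2) = 126 / 26.04 = 4.839 mol
n(O2) = 266 / 32.00 = 8.312 mol
For 4.839 mol C2H2, stoichiometry requires (5/2) × 4.839 = 12.10 mol O2; 8.312 mol is available, so O2 is limiting.
n(CO2) = (4/5) × 8.312 = 6.650 mol
V(CO2) = nRT/P = 6.650 × 62.36 × 325.25 / 21800 = 6.187 L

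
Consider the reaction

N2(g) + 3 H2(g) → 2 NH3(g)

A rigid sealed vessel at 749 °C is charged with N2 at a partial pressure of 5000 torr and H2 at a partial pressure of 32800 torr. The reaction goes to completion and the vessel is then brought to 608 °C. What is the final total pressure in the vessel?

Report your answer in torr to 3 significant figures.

With V and T fixed, P_i ∝ n_i, so the mole ratios apply directly to partial pressures at 749 °C.
P(H2) required for 5000 torr of N2 = (3/1) × 5000 = 15000 torr; available 32800 torr, so N2 is limiting.
P(H2) remaining = 32800 − (3/1) × 5000 = 17800 torr
P(gaseous products) = (2)/1 × 5000 = 10000 torr
P_total at 749 °C = 17800 + 10000 = 27800 torr
Scaling to 608 °C: P = 27800 × 881.15/1022.15 = 23970 torr

24000 torr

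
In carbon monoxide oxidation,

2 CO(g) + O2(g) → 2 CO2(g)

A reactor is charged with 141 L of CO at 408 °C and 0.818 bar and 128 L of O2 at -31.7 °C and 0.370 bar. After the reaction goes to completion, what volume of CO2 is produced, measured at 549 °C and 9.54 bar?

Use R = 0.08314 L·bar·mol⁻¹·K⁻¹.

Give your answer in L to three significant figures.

n(CO) = PV/RT = (0.818 × 141) / (0.08314 × 681.15) = 2.037 mol
n(O2) = PV/RT = (0.370 × 128) / (0.08314 × 241.45) = 2.359 mol
For 2.037 mol CO, stoichiometry requires (1/2) × 2.037 = 1.018 mol O2; 2.359 mol is available, so CO is limiting.
n(CO2) = (2/2) × 2.037 = 2.037 mol
V(CO2) = nRT/P = 2.037 × 0.08314 × 822.15 / 9.54 = 14.59 L

14.6 L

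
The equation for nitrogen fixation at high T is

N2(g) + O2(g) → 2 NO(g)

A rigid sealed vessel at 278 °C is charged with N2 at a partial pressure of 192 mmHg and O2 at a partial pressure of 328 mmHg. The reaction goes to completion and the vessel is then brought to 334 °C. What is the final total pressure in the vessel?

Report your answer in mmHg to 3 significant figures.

At constant V, partial pressures at 278 °C are proportional to moles, so apply stoichiometry directly to pressures.
P(O2) required for 192 mmHg of N2 = (1/1) × 192 = 192.0 mmHg; available 328 mmHg, so N2 is limiting.
P(O2) remaining = 328 − (1/1) × 192 = 136.0 mmHg
P(gaseous products) = (2)/1 × 192 = 384.0 mmHg
P_total at 278 °C = 136.0 + 384.0 = 520.0 mmHg
Scaling to 334 °C: P = 520.0 × 607.15/551.15 = 572.8 mmHg

573 mmHg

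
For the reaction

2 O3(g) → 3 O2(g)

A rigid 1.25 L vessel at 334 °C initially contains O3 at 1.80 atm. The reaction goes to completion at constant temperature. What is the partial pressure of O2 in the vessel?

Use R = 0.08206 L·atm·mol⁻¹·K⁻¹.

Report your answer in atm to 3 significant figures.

2.70 atm

n(O3)₀ = PV/RT = (1.80 × 1.25) / (0.08206 × 607.15) = 0.04516 mol
n(O2) = (3/2) × 0.04516 = 0.06774 mol
P(O2) = nRT/V = 0.06774 × 0.08206 × 607.15 / 1.25 = 2.700 atm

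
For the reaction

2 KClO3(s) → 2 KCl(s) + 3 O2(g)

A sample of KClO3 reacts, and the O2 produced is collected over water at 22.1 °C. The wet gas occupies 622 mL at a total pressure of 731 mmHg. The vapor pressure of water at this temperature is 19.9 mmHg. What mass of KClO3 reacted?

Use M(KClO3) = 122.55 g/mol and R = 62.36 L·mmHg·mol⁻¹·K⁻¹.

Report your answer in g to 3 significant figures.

P(O2) = 731 − 19.9 = 711.1 mmHg
n(O2) = PV/RT = (711.1 × 0.6220) / (62.36 × 295.25) = 0.02402 mol
n(KClO3) = (2/3) × 0.02402 = 0.01601 mol
m(KClO3) = 0.01601 × 122.55 = 1.962 g

1.96 g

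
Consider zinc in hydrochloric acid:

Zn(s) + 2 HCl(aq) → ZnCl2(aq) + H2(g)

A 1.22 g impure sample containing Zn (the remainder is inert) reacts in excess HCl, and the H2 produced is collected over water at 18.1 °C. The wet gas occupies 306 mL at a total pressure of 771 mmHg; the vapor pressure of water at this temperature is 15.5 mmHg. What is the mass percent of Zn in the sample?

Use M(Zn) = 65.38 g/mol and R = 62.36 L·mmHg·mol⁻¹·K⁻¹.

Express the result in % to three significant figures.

P(H2) = 771 − 15.5 = 755.5 mmHg
n(H2) = PV/RT = (755.5 × 0.3060) / (62.36 × 291.25) = 0.01273 mol
n(Zn) = (1/1) × 0.01273 = 0.01273 mol
m(Zn) = 0.01273 × 65.38 = 0.8323 g
%Zn = 0.8323 / 1.22 × 100 = 68.22%

68.2 %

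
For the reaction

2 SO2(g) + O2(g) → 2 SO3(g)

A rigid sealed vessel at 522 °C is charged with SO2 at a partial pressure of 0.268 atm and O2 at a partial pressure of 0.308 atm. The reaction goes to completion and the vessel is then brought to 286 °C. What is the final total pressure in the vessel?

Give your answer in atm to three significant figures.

With V and T fixed, P_i ∝ n_i, so the mole ratios apply directly to partial pressures at 522 °C.
P(O2) required for 0.268 atm of SO2 = (1/2) × 0.268 = 0.1340 atm; available 0.308 atm, so SO2 is limiting.
P(O2) remaining = 0.308 − (1/2) × 0.268 = 0.1740 atm
P(gaseous products) = (2)/2 × 0.268 = 0.2680 atm
P_total at 522 °C = 0.1740 + 0.2680 = 0.4420 atm
Scaling to 286 °C: P = 0.4420 × 559.15/795.15 = 0.3108 atm

0.311 atm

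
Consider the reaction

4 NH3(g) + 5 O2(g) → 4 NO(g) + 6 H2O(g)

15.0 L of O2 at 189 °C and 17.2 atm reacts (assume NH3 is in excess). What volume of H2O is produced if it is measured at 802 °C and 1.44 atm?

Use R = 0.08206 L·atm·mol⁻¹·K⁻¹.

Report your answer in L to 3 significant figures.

500 L

n(O2) = PV/RT = (17.2 × 15.0) / (0.08206 × 462.15) = 6.803 mol
n(H2O) = (6/5) × 6.803 = 8.164 mol
V = nRT/P = 8.164 × 0.08206 × 1075.15 / 1.44 = 500.2 L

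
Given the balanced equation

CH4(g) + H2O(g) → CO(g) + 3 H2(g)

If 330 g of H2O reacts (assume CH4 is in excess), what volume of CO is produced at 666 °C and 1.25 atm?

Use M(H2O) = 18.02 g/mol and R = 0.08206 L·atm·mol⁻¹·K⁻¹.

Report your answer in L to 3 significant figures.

1130 L

n(H2O) = 330.0 / 18.02 = 18.31 mol
n(CO) = (1/1) × 18.31 = 18.31 mol
V = nRT/P = 18.31 × 0.08206 × 939.15 / 1.25 = 1129 L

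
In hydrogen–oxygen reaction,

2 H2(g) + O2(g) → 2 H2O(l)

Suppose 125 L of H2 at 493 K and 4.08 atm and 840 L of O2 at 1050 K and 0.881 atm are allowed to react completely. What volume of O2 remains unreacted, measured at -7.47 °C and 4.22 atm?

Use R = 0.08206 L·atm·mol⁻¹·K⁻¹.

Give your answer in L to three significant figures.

n(H2) = PV/RT = (4.08 × 125) / (0.08206 × 493) = 12.61 mol
n(O2) = PV/RT = (0.881 × 840) / (0.08206 × 1050) = 8.589 mol
For 12.61 mol H2, stoichiometry requires (1/2) × 12.61 = 6.305 mol O2; 8.589 mol is available, so H2 is limiting.
n(O2) consumed = (1/2) × 12.61 = 6.305 mol; remaining = 8.589 − 6.305 = 2.284 mol
V(O2) = nRT/P = 2.284 × 0.08206 × 265.68 / 4.22 = 11.80 L

11.8 L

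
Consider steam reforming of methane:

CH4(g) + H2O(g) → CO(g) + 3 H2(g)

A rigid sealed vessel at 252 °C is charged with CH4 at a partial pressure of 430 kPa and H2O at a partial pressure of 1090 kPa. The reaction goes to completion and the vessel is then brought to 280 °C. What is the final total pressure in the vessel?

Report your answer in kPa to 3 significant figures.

With V and T fixed, P_i ∝ n_i, so the mole ratios apply directly to partial pressures at 252 °C.
P(H2O) required for 430 kPa of CH4 = (1/1) × 430 = 430.0 kPa; available 1090 kPa, so CH4 is limiting.
P(H2O) remaining = 1090 − (1/1) × 430 = 660.0 kPa
P(gaseous products) = (1+3)/1 × 430 = 1720 kPa
P_total at 252 °C = 660.0 + 1720 = 2380 kPa
Scaling to 280 °C: P = 2380 × 553.15/525.15 = 2507 kPa

2510 kPa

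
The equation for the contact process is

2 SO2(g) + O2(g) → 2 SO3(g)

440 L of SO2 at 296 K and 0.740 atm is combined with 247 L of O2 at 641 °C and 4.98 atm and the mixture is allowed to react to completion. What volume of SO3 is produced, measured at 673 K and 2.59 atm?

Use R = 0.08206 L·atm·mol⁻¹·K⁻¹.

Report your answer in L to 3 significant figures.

286 L

n(SO2) = PV/RT = (0.740 × 440) / (0.08206 × 296) = 13.40 mol
n(O2) = PV/RT = (4.98 × 247) / (0.08206 × 914.15) = 16.40 mol
For 13.40 mol SO2, stoichiometry requires (1/2) × 13.40 = 6.700 mol O2; 16.40 mol is available, so SO2 is limiting.
n(SO3) = (2/2) × 13.40 = 13.40 mol
V(SO3) = nRT/P = 13.40 × 0.08206 × 673 / 2.59 = 285.7 L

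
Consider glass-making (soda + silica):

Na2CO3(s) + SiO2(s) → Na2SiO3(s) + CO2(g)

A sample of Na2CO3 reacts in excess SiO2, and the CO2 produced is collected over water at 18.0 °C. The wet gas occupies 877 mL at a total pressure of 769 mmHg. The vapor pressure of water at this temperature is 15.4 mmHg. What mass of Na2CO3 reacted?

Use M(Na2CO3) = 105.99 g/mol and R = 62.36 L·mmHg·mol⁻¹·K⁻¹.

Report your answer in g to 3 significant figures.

P(CO2) = 769 − 15.4 = 753.6 mmHg
n(CO2) = PV/RT = (753.6 × 0.8770) / (62.36 × 291.15) = 0.03640 mol
n(Na2CO3) = (1/1) × 0.03640 = 0.03640 mol
m(Na2CO3) = 0.03640 × 105.99 = 3.858 g

3.86 g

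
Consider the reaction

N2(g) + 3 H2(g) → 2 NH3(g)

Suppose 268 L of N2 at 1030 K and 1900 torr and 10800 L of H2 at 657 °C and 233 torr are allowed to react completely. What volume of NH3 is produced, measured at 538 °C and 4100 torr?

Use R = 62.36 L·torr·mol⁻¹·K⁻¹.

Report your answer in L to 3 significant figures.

n(N2) = PV/RT = (1900 × 268) / (62.36 × 1030) = 7.928 mol
n(H2) = PV/RT = (233 × 10800) / (62.36 × 930.15) = 43.38 mol
For 7.928 mol N2, stoichiometry requires (3/1) × 7.928 = 23.78 mol H2; 43.38 mol is available, so N2 is limiting.
n(NH3) = (2/1) × 7.928 = 15.86 mol
V(NH3) = nRT/P = 15.86 × 62.36 × 811.15 / 4100 = 195.7 L

196 L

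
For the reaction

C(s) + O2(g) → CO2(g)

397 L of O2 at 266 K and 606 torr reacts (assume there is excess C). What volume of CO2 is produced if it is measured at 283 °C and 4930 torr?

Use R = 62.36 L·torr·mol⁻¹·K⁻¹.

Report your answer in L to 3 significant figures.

n(O2) = PV/RT = (606 × 397) / (62.36 × 266) = 14.50 mol
n(CO2) = (1/1) × 14.50 = 14.50 mol
V = nRT/P = 14.50 × 62.36 × 556.15 / 4930 = 102.0 L

102 L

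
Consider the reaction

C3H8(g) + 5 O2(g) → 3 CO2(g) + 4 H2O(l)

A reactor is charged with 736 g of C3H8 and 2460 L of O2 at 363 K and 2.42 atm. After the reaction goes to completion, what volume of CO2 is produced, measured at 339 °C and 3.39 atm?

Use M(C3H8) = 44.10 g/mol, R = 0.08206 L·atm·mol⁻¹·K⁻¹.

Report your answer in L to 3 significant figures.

n(C3H8) = 736 / 44.10 = 16.69 mol
n(O2) = PV/RT = (2.42 × 2460) / (0.08206 × 363) = 199.9 mol
For 16.69 mol C3H8, stoichiometry requires (5/1) × 16.69 = 83.45 mol O2; 199.9 mol is available, so C3H8 is limiting.
n(CO2) = (3/1) × 16.69 = 50.07 mol
V(CO2) = nRT/P = 50.07 × 0.08206 × 612.15 / 3.39 = 741.9 L

742 L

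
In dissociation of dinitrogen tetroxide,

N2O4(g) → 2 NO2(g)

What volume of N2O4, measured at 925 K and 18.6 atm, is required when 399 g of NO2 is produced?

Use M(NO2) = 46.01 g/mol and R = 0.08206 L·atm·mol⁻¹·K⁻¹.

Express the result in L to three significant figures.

17.7 L

n(NO2) = 399.0 / 46.01 = 8.672 mol
n(N2O4) = (1/2) × 8.672 = 4.336 mol
V = nRT/P = 4.336 × 0.08206 × 925 / 18.6 = 17.69 L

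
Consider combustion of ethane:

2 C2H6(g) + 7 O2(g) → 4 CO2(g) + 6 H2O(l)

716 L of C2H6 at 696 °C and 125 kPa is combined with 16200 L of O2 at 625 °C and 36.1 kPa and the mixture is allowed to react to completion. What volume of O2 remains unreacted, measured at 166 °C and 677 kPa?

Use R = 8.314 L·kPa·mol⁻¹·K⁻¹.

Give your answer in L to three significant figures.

213 L

n(C2H6) = PV/RT = (125 × 716) / (8.314 × 969.15) = 11.11 mol
n(O2) = PV/RT = (36.1 × 16200) / (8.314 × 898.15) = 78.32 mol
For 11.11 mol C2H6, stoichiometry requires (7/2) × 11.11 = 38.88 mol O2; 78.32 mol is available, so C2H6 is limiting.
n(O2) consumed = (7/2) × 11.11 = 38.88 mol; remaining = 78.32 − 38.88 = 39.44 mol
V(O2) = nRT/P = 39.44 × 8.314 × 439.15 / 677 = 212.7 L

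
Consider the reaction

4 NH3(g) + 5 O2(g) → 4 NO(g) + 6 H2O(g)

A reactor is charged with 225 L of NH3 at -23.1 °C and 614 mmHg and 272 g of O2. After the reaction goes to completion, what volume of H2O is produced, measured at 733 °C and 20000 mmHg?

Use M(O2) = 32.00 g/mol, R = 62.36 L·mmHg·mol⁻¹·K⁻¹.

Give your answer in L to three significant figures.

32.0 L

n(NH3) = PV/RT = (614 × 225) / (62.36 × 250.05) = 8.860 mol
n(O2) = 272 / 32.00 = 8.500 mol
For 8.860 mol NH3, stoichiometry requires (5/4) × 8.860 = 11.07 mol O2; 8.500 mol is available, so O2 is limiting.
n(H2O) = (6/5) × 8.500 = 10.20 mol
V(H2O) = nRT/P = 10.20 × 62.36 × 1006.15 / 20000 = 32.00 L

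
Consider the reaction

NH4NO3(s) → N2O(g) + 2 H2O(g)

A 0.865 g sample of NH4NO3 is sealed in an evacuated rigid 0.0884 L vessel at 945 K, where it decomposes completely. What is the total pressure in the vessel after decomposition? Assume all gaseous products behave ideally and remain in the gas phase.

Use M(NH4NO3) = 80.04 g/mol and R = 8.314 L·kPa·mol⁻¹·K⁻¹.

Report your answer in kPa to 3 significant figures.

n(NH4NO3) = 0.865 / 80.04 = 0.01081 mol
n(gas produced) = (3/1) × 0.01081 = 0.03243 mol
P = nRT/V = 0.03243 × 8.314 × 945 / 0.0884 = 2882 kPa

2880 kPa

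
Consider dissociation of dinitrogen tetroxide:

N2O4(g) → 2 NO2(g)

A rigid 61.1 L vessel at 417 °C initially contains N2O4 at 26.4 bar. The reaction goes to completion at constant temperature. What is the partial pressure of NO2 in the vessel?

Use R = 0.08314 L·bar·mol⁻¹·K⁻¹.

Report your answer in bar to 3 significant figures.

52.8 bar

n(N2O4)₀ = PV/RT = (26.4 × 61.1) / (0.08314 × 690.15) = 28.11 mol
n(NO2) = (2/1) × 28.11 = 56.22 mol
P(NO2) = nRT/V = 56.22 × 0.08314 × 690.15 / 61.1 = 52.80 bar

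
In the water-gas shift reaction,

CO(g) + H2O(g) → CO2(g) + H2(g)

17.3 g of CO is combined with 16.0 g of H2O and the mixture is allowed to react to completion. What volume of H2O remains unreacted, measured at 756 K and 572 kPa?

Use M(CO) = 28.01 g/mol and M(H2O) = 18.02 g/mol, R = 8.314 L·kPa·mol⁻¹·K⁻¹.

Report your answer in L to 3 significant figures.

2.97 L

n(CO) = 17.3 / 28.01 = 0.6176 mol
n(H2O) = 16.0 / 18.02 = 0.8879 mol
For 0.6176 mol CO, stoichiometry requires (1/1) × 0.6176 = 0.6176 mol H2O; 0.8879 mol is available, so CO is limiting.
n(H2O) consumed = (1/1) × 0.6176 = 0.6176 mol; remaining = 0.8879 − 0.6176 = 0.2703 mol
V(H2O) = nRT/P = 0.2703 × 8.314 × 756 / 572 = 2.970 L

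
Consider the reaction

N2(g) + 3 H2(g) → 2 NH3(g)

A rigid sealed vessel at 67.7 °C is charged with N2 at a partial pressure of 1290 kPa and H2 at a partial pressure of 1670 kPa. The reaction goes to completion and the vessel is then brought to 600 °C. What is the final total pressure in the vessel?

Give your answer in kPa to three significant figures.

4730 kPa

At constant V, partial pressures at 67.7 °C are proportional to moles, so apply stoichiometry directly to pressures.
P(H2) required for 1290 kPa of N2 = (3/1) × 1290 = 3870 kPa; available 1670 kPa, so H2 is limiting.
P(N2) remaining = 1290 − (1/3) × 1670 = 733.3 kPa
P(gaseous products) = (2)/3 × 1670 = 1113 kPa
P_total at 67.7 °C = 733.3 + 1113 = 1846 kPa
Scaling to 600 °C: P = 1846 × 873.15/340.85 = 4729 kPa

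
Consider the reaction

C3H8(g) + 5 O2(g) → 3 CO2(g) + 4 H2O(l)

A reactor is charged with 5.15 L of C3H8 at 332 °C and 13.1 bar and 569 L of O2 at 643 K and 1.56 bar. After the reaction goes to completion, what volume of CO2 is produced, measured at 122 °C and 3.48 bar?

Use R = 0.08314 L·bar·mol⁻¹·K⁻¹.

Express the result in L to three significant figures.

n(C3H8) = PV/RT = (13.1 × 5.15) / (0.08314 × 605.15) = 1.341 mol
n(O2) = PV/RT = (1.56 × 569) / (0.08314 × 643) = 16.60 mol
For 1.341 mol C3H8, stoichiometry requires (5/1) × 1.341 = 6.705 mol O2; 16.60 mol is available, so C3H8 is limiting.
n(CO2) = (3/1) × 1.341 = 4.023 mol
V(CO2) = nRT/P = 4.023 × 0.08314 × 395.15 / 3.48 = 37.98 L

38.0 L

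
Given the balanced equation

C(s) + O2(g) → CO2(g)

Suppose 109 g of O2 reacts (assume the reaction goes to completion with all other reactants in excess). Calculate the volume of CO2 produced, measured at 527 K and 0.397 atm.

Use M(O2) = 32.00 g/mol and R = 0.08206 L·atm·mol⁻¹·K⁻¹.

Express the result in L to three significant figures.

371 L

n(O2) = 109.0 / 32.00 = 3.406 mol
n(CO2) = (1/1) × 3.406 = 3.406 mol
V = nRT/P = 3.406 × 0.08206 × 527 / 0.397 = 371.0 L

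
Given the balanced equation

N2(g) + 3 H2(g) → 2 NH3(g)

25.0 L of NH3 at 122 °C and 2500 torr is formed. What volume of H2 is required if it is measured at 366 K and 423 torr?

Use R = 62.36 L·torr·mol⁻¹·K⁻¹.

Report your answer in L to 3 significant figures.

205 L

n(NH3) = PV/RT = (2500 × 25.0) / (62.36 × 395.15) = 2.536 mol
n(H2) = (3/2) × 2.536 = 3.804 mol
V = nRT/P = 3.804 × 62.36 × 366 / 423 = 205.3 L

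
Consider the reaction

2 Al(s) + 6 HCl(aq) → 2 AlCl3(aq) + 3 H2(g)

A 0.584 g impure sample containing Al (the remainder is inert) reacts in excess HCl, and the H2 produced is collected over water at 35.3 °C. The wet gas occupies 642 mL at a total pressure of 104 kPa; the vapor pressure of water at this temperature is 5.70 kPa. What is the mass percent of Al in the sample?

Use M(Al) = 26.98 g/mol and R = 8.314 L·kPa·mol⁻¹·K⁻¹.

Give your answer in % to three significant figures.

75.8 %

P(H2) = 104 − 5.70 = 98.30 kPa
n(H2) = PV/RT = (98.30 × 0.6420) / (8.314 × 308.45) = 0.02461 mol
n(Al) = (2/3) × 0.02461 = 0.01641 mol
m(Al) = 0.01641 × 26.98 = 0.4427 g
%Al = 0.4427 / 0.584 × 100 = 75.80%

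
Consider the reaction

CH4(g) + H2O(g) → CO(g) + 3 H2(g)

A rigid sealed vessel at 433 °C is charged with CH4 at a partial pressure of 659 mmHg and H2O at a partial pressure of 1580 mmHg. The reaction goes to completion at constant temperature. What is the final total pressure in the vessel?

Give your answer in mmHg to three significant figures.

3560 mmHg

At constant V, partial pressures at 433 °C are proportional to moles, so apply stoichiometry directly to pressures.
P(H2O) required for 659 mmHg of CH4 = (1/1) × 659 = 659.0 mmHg; available 1580 mmHg, so CH4 is limiting.
P(H2O) remaining = 1580 − (1/1) × 659 = 921.0 mmHg
P(gaseous products) = (1+3)/1 × 659 = 2636 mmHg
P_total at 433 °C = 921.0 + 2636 = 3557 mmHg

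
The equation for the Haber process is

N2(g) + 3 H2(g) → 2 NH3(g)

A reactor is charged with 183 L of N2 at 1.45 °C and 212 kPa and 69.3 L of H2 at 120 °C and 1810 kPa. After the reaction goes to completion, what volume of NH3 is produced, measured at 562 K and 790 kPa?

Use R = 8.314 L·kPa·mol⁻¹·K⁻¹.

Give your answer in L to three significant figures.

n(N2) = PV/RT = (212 × 183) / (8.314 × 274.6) = 16.99 mol
n(H2) = PV/RT = (1810 × 69.3) / (8.314 × 393.15) = 38.37 mol
For 16.99 mol N2, stoichiometry requires (3/1) × 16.99 = 50.97 mol H2; 38.37 mol is available, so H2 is limiting.
n(NH3) = (2/3) × 38.37 = 25.58 mol
V(NH3) = nRT/P = 25.58 × 8.314 × 562 / 790 = 151.3 L

151 L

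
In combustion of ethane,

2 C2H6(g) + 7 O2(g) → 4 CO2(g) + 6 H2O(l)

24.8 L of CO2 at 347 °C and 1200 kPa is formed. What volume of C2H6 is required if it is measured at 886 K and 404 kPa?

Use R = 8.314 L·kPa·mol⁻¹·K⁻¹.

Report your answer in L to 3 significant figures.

n(CO2) = PV/RT = (1200 × 24.8) / (8.314 × 620.15) = 5.772 mol
n(C2H6) = (2/4) × 5.772 = 2.886 mol
V = nRT/P = 2.886 × 8.314 × 886 / 404 = 52.62 L

52.6 L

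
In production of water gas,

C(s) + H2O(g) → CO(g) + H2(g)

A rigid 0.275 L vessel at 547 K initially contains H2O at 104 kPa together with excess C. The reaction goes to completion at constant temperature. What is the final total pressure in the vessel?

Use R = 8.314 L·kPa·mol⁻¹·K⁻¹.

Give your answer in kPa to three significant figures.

208 kPa

Rigid vessel, constant T ⇒ P scales with total gas moles (1 → 2).
P_final = (2/1) × 104 = 208.0 kPa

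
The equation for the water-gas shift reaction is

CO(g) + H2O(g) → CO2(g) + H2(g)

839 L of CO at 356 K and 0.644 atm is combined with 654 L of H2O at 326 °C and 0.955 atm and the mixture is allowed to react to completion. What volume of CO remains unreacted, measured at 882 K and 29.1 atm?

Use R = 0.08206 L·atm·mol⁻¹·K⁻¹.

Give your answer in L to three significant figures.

14.4 L

n(CO) = PV/RT = (0.644 × 839) / (0.08206 × 356) = 18.50 mol
n(H2O) = PV/RT = (0.955 × 654) / (0.08206 × 599.15) = 12.70 mol
For 18.50 mol CO, stoichiometry requires (1/1) × 18.50 = 18.50 mol H2O; 12.70 mol is available, so H2O is limiting.
n(CO) consumed = (1/1) × 12.70 = 12.70 mol; remaining = 18.50 − 12.70 = 5.800 mol
V(CO) = nRT/P = 5.800 × 0.08206 × 882 / 29.1 = 14.43 L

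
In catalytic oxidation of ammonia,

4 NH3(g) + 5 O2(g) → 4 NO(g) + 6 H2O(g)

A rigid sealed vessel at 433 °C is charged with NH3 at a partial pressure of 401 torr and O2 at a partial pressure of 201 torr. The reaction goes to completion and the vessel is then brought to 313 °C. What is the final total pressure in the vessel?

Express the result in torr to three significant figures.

With V and T fixed, P_i ∝ n_i, so the mole ratios apply directly to partial pressures at 433 °C.
P(O2) required for 401 torr of NH3 = (5/4) × 401 = 501.2 torr; available 201 torr, so O2 is limiting.
P(NH3) remaining = 401 − (4/5) × 201 = 240.2 torr
P(gaseous products) = (4+6)/5 × 201 = 402.0 torr
P_total at 433 °C = 240.2 + 402.0 = 642.2 torr
Scaling to 313 °C: P = 642.2 × 586.15/706.15 = 533.1 torr

533 torr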